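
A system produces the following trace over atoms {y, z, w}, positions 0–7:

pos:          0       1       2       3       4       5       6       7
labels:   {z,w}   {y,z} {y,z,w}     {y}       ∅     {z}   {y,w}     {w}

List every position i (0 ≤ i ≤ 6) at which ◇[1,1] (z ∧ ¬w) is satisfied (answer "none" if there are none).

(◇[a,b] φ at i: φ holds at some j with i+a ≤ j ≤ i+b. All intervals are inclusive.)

0, 4

Evaluate at each i in [0,6]:
  i=0: ✓ (witness j=1)
  i=1: ✗ (none in [2,2])
  i=2: ✗ (none in [3,3])
  i=3: ✗ (none in [4,4])
  i=4: ✓ (witness j=5)
  i=5: ✗ (none in [6,6])
  i=6: ✗ (none in [7,7])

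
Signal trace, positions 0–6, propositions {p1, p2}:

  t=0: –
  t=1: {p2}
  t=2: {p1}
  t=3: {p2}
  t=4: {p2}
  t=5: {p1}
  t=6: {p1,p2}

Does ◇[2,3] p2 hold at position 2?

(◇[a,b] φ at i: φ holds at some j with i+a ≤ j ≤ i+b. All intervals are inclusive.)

Check p2 at each j in [4,5]:
  j=4: true
  j=5: false
Found at j=4 → formula holds.

True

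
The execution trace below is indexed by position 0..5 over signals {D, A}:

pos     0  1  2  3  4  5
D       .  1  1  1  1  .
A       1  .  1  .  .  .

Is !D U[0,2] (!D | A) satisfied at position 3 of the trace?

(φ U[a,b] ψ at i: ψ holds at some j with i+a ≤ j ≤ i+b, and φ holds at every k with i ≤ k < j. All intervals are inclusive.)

Does not hold

Need some j in [3,5] with (!D | A), and !D at every k in [3,j-1].
  j=3: (!D | A) false.
  j=4: (!D | A) false.
  j=5: (!D | A) holds, but !D fails at k=3 → not this j.
No j in the window works → until fails.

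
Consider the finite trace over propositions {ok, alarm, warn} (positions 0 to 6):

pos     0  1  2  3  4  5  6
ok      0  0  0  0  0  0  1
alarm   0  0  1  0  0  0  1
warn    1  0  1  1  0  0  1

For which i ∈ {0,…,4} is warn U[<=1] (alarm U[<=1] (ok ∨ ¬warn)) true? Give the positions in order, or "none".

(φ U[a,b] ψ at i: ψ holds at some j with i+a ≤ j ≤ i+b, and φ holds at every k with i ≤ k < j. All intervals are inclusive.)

0, 1, 3, 4

Evaluate at each i in [0,4]:
  i=0: ✓ (rhs at j=1; lhs holds on [0,0])
  i=1: ✓ (rhs at j=1)
  i=2: ✗ (no rhs in [2,3])
  i=3: ✓ (rhs at j=4; lhs holds on [3,3])
  i=4: ✓ (rhs at j=4)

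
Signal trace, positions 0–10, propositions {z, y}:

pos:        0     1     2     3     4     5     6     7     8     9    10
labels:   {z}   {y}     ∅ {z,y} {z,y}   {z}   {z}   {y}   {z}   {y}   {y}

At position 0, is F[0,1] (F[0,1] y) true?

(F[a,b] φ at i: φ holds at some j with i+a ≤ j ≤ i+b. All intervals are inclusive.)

Check F[0,1] y at each j in [0,1]:
  j=0: holds (witness at 1)
  j=1: holds (witness at 1)
Found at j=0 → formula holds.

True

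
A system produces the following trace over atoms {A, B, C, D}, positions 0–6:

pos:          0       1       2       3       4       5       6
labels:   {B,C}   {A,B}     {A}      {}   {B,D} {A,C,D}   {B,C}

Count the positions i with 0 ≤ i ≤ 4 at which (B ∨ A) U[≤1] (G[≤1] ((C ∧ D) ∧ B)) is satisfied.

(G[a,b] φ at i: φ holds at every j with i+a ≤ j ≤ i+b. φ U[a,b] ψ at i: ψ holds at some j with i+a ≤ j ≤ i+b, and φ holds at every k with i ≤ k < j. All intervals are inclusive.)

0

Evaluate at each i in [0,4]:
  i=0: ✗ (no rhs in [0,1])
  i=1: ✗ (no rhs in [1,2])
  i=2: ✗ (no rhs in [2,3])
  i=3: ✗ (no rhs in [3,4])
  i=4: ✗ (no rhs in [4,5])
Positions where it holds: {} → 0.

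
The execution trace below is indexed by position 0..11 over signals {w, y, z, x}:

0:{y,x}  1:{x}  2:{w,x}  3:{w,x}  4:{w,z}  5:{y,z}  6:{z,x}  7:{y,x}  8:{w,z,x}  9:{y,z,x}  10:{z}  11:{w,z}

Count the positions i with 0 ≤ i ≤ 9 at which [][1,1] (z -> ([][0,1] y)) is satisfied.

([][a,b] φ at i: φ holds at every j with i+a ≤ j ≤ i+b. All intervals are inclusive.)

Evaluate at each i in [0,9]:
  i=0: ✓ (all of [1,1])
  i=1: ✓ (all of [2,2])
  i=2: ✓ (all of [3,3])
  i=3: ✗ (fails at j=4)
  i=4: ✗ (fails at j=5)
  i=5: ✗ (fails at j=6)
  i=6: ✓ (all of [7,7])
  i=7: ✗ (fails at j=8)
  i=8: ✗ (fails at j=9)
  i=9: ✗ (fails at j=10)
Positions where it holds: {0, 1, 2, 6} → 4.

4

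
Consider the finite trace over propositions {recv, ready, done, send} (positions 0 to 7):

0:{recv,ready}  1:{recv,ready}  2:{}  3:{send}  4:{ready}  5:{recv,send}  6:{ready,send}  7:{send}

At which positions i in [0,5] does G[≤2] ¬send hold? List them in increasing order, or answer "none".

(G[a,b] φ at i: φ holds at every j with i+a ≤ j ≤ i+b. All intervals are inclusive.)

Evaluate at each i in [0,5]:
  i=0: ✓ (all of [0,2])
  i=1: ✗ (fails at j=3)
  i=2: ✗ (fails at j=3)
  i=3: ✗ (fails at j=3)
  i=4: ✗ (fails at j=5)
  i=5: ✗ (fails at j=5)

0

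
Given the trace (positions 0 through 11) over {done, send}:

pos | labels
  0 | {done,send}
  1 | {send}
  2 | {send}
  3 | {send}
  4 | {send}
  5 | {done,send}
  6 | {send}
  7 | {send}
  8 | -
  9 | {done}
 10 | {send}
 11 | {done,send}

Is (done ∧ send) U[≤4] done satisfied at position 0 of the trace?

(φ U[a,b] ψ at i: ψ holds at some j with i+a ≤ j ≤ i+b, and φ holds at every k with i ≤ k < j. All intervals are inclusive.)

Need some j in [0,4] with done, and (done ∧ send) at every k in [0,j-1].
  j=0: done holds; no prefix to check → satisfied.

Yes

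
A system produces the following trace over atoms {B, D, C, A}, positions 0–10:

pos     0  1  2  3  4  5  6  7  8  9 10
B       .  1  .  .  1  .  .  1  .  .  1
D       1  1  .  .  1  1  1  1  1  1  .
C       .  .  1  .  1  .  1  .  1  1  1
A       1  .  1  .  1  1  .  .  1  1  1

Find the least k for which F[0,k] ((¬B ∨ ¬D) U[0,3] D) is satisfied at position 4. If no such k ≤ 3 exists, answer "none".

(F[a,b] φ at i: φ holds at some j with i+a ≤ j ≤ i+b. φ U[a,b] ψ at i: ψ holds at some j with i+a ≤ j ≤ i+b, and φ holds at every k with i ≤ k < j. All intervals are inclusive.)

Scan j = 4,5,… for ((¬B ∨ ¬D) U[0,3] D):
  j=4: holds
First hit at j=4, so smallest k = 4-4 = 0.

0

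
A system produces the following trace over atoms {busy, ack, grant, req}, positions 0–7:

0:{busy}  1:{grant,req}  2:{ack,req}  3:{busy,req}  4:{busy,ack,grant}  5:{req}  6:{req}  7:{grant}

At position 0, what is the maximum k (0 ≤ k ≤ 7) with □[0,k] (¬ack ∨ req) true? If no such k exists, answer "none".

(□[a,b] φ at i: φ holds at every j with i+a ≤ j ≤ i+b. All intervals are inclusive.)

3

(¬ack ∨ req) must hold from j=0 onward; find where it first fails.
  j=0: holds
  j=1: holds
  j=2: holds
  j=3: holds
  j=4: fails
Holds on [0,3], so largest k = 3.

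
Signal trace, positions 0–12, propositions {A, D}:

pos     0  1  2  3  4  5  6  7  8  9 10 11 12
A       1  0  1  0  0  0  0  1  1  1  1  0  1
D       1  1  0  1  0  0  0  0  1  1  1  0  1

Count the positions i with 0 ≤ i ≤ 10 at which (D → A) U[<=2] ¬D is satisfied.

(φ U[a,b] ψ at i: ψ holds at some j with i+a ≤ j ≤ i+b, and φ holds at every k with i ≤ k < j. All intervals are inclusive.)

Evaluate at each i in [0,10]:
  i=0: ✗ (lhs fails at k=1 before rhs at j=2)
  i=1: ✗ (lhs fails at k=1 before rhs at j=2)
  i=2: ✓ (rhs at j=2)
  i=3: ✗ (lhs fails at k=3 before rhs at j=4)
  i=4: ✓ (rhs at j=4)
  i=5: ✓ (rhs at j=5)
  i=6: ✓ (rhs at j=6)
  i=7: ✓ (rhs at j=7)
  i=8: ✗ (no rhs in [8,10])
  i=9: ✓ (rhs at j=11; lhs holds on [9,10])
  i=10: ✓ (rhs at j=11; lhs holds on [10,10])
Positions where it holds: {2, 4, 5, 6, 7, 9, 10} → 7.

7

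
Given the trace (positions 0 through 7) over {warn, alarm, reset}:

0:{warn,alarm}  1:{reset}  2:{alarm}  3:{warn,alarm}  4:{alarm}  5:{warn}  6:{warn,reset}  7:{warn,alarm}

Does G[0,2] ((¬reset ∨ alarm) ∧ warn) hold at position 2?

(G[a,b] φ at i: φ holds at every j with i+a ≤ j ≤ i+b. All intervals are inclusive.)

No

Check ((¬reset ∨ alarm) ∧ warn) at every j in [2,4]:
  j=2: false
  j=3: true
  j=4: false
Fails at j=2 → formula fails.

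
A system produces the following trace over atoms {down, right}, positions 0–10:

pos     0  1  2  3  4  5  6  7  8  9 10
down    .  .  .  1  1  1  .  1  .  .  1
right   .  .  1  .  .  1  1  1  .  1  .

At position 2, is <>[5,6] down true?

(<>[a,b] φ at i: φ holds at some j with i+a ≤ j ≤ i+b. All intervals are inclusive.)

True

Check down at each j in [7,8]:
  j=7: true
  j=8: false
Found at j=7 → formula holds.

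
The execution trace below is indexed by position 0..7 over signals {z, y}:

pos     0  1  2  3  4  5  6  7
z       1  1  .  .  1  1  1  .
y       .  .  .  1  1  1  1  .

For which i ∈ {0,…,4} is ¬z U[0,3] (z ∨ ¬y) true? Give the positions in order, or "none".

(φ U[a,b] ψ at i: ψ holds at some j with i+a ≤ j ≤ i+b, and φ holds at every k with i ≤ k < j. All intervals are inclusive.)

Evaluate at each i in [0,4]:
  i=0: ✓ (rhs at j=0)
  i=1: ✓ (rhs at j=1)
  i=2: ✓ (rhs at j=2)
  i=3: ✓ (rhs at j=4; lhs holds on [3,3])
  i=4: ✓ (rhs at j=4)

0, 1, 2, 3, 4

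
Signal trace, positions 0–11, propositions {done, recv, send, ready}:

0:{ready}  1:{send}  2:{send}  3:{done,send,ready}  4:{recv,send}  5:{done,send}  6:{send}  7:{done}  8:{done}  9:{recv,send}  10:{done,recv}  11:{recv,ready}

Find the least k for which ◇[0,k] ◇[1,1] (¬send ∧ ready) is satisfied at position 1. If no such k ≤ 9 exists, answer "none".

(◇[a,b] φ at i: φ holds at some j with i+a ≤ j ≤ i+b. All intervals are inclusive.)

Scan j = 1,2,… for ◇[1,1] (¬send ∧ ready):
  j=1: fails
  j=2: fails
  j=3: fails
  j=4: fails
  j=5: fails
  j=6: fails
  j=7: fails
  j=8: fails
  j=9: fails
  j=10: holds
First hit at j=10, so smallest k = 10-1 = 9.

9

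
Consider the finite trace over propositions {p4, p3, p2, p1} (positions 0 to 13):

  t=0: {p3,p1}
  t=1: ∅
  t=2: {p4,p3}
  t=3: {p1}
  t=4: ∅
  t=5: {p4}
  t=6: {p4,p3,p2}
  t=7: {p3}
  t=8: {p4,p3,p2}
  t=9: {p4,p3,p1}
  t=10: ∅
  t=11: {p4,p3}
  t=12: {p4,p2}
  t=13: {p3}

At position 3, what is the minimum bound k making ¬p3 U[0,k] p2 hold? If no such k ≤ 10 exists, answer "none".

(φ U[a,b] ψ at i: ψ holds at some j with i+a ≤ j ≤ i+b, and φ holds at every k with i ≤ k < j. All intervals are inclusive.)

3

Need earliest j ≥ 3 with p2, and ¬p3 at every k in [3,j-1].
  j=3: rhs fails.
  j=4: rhs fails.
  j=5: rhs fails.
  j=6: rhs holds; lhs holds on [3,5]. k = 3.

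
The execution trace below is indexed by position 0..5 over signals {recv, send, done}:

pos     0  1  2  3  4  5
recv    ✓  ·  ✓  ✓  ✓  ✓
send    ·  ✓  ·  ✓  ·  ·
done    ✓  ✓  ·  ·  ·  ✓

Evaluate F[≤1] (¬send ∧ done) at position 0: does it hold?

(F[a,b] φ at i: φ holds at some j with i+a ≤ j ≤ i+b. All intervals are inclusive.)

Check (¬send ∧ done) at each j in [0,1]:
  j=0: true
  j=1: false
Found at j=0 → formula holds.

True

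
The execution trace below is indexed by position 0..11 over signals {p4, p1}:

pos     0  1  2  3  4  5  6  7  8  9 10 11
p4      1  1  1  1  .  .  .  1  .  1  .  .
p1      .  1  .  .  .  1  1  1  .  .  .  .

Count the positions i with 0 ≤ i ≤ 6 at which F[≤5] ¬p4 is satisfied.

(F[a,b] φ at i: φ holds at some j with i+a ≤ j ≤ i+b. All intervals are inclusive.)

7

Evaluate at each i in [0,6]:
  i=0: ✓ (witness j=4)
  i=1: ✓ (witness j=4)
  i=2: ✓ (witness j=4)
  i=3: ✓ (witness j=4)
  i=4: ✓ (witness j=4)
  i=5: ✓ (witness j=5)
  i=6: ✓ (witness j=6)
Positions where it holds: {0, 1, 2, 3, 4, 5, 6} → 7.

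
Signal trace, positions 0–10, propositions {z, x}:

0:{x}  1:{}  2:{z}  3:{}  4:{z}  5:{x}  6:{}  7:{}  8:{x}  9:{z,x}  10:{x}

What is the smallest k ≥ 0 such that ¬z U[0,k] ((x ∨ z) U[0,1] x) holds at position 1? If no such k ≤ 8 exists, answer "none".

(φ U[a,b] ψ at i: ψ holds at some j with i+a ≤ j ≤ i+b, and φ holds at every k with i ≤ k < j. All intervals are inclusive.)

Need earliest j ≥ 1 with ((x ∨ z) U[0,1] x), and ¬z at every k in [1,j-1].
  j=1: rhs fails.
  j=2: rhs fails.
  j=3: rhs fails.
  j=4: rhs holds but lhs fails at k=2.
  j=5: rhs holds but lhs fails at k=2.
  j=6: rhs fails.
  j=7: rhs fails.
  j=8: rhs holds but lhs fails at k=2.
  j=9: rhs holds but lhs fails at k=2.
No witness within the range → none.

none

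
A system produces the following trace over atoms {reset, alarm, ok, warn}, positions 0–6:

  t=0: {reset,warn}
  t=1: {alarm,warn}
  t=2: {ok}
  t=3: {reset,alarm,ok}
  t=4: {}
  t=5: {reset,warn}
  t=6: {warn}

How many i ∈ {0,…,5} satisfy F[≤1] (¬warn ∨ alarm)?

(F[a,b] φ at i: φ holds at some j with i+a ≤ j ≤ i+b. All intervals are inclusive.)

Evaluate at each i in [0,5]:
  i=0: ✓ (witness j=1)
  i=1: ✓ (witness j=1)
  i=2: ✓ (witness j=2)
  i=3: ✓ (witness j=3)
  i=4: ✓ (witness j=4)
  i=5: ✗ (none in [5,6])
Positions where it holds: {0, 1, 2, 3, 4} → 5.

5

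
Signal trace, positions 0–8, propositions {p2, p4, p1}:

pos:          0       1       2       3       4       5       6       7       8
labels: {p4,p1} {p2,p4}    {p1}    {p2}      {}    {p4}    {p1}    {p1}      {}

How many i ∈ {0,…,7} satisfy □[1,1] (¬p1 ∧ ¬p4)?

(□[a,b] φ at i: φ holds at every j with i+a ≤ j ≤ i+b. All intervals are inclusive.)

3

Evaluate at each i in [0,7]:
  i=0: ✗ (fails at j=1)
  i=1: ✗ (fails at j=2)
  i=2: ✓ (all of [3,3])
  i=3: ✓ (all of [4,4])
  i=4: ✗ (fails at j=5)
  i=5: ✗ (fails at j=6)
  i=6: ✗ (fails at j=7)
  i=7: ✓ (all of [8,8])
Positions where it holds: {2, 3, 7} → 3.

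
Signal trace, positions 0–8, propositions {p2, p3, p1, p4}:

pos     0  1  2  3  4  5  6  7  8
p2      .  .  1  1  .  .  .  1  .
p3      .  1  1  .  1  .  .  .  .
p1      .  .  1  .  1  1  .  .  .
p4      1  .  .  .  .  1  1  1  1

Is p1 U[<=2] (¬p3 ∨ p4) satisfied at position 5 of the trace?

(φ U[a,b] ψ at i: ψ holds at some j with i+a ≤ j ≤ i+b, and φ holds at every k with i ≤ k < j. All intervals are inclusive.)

Holds

Need some j in [5,7] with (¬p3 ∨ p4), and p1 at every k in [5,j-1].
  j=5: (¬p3 ∨ p4) holds; no prefix to check → satisfied.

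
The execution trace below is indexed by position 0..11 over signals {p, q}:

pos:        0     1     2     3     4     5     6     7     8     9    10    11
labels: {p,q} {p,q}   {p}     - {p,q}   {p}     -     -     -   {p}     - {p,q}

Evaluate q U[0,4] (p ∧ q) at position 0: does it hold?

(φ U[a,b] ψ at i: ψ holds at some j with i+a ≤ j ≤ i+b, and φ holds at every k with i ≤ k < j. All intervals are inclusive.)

True

Need some j in [0,4] with (p ∧ q), and q at every k in [0,j-1].
  j=0: (p ∧ q) holds; no prefix to check → satisfied.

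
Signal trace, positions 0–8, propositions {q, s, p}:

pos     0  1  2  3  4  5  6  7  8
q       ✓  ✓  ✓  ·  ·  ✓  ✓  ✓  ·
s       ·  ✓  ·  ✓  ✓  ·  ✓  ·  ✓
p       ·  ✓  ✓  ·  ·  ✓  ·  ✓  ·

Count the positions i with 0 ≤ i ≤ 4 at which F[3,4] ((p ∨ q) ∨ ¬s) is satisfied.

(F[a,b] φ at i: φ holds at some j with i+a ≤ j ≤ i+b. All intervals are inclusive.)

Evaluate at each i in [0,4]:
  i=0: ✗ (none in [3,4])
  i=1: ✓ (witness j=5)
  i=2: ✓ (witness j=5)
  i=3: ✓ (witness j=6)
  i=4: ✓ (witness j=7)
Positions where it holds: {1, 2, 3, 4} → 4.

4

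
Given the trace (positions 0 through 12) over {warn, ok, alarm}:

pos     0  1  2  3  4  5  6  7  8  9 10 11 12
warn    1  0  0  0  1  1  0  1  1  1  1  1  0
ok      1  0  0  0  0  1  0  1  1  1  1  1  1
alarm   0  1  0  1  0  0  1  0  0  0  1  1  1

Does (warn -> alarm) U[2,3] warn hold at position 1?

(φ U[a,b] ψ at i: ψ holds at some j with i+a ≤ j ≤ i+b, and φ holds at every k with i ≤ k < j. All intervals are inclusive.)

Holds

Need some j in [3,4] with warn, and (warn -> alarm) at every k in [1,j-1].
  j=3: warn false.
  j=4: warn holds; (warn -> alarm) holds at every k in [1,3] → satisfied.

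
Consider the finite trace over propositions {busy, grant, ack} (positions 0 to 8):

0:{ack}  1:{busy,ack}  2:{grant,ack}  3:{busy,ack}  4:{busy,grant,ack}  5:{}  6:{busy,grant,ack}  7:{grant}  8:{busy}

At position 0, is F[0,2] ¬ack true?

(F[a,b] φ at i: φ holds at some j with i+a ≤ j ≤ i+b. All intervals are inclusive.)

Check ¬ack at each j in [0,2]:
  j=0: false
  j=1: false
  j=2: false
No position in the window satisfies it → formula fails.

No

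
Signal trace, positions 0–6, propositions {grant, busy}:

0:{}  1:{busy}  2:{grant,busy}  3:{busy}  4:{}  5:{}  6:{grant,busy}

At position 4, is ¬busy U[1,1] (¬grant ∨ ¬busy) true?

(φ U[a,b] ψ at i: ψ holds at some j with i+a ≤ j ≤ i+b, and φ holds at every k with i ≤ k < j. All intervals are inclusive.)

Yes

Need some j in [5,5] with (¬grant ∨ ¬busy), and ¬busy at every k in [4,j-1].
  j=5: (¬grant ∨ ¬busy) holds; ¬busy holds at every k in [4,4] → satisfied.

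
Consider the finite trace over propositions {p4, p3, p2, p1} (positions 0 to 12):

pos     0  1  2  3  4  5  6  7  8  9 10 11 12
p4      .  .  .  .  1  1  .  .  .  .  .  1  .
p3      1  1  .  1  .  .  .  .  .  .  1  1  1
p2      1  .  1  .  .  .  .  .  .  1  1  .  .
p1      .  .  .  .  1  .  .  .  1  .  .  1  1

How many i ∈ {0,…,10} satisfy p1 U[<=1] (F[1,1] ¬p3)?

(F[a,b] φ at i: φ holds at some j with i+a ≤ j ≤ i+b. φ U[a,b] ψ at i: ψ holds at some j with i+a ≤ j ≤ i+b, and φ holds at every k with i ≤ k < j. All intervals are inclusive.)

Evaluate at each i in [0,10]:
  i=0: ✗ (lhs fails at k=0 before rhs at j=1)
  i=1: ✓ (rhs at j=1)
  i=2: ✗ (lhs fails at k=2 before rhs at j=3)
  i=3: ✓ (rhs at j=3)
  i=4: ✓ (rhs at j=4)
  i=5: ✓ (rhs at j=5)
  i=6: ✓ (rhs at j=6)
  i=7: ✓ (rhs at j=7)
  i=8: ✓ (rhs at j=8)
  i=9: ✗ (no rhs in [9,10])
  i=10: ✗ (no rhs in [10,11])
Positions where it holds: {1, 3, 4, 5, 6, 7, 8} → 7.

7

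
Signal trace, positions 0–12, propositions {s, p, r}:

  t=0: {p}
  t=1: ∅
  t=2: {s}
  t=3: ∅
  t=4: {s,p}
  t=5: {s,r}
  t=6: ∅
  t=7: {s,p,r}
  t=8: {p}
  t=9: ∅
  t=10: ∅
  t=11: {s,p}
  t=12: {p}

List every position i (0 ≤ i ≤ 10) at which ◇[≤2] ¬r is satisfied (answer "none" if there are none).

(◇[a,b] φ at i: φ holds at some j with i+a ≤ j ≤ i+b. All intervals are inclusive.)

Evaluate at each i in [0,10]:
  i=0: ✓ (witness j=0)
  i=1: ✓ (witness j=1)
  i=2: ✓ (witness j=2)
  i=3: ✓ (witness j=3)
  i=4: ✓ (witness j=4)
  i=5: ✓ (witness j=6)
  i=6: ✓ (witness j=6)
  i=7: ✓ (witness j=8)
  i=8: ✓ (witness j=8)
  i=9: ✓ (witness j=9)
  i=10: ✓ (witness j=10)

0, 1, 2, 3, 4, 5, 6, 7, 8, 9, 10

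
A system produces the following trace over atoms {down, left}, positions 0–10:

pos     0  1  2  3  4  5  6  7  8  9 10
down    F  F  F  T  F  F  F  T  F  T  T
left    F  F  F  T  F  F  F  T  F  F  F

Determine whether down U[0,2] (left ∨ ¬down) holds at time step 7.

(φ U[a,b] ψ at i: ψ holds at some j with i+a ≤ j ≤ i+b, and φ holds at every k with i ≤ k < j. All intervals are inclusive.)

Need some j in [7,9] with (left ∨ ¬down), and down at every k in [7,j-1].
  j=7: (left ∨ ¬down) holds; no prefix to check → satisfied.

Holds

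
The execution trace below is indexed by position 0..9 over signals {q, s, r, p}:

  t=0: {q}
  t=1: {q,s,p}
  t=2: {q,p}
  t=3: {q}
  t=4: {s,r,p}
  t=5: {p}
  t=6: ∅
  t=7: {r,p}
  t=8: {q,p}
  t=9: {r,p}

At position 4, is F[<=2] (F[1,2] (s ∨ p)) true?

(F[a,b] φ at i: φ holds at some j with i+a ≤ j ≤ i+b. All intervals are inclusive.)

Check F[1,2] (s ∨ p) at each j in [4,6]:
  j=4: holds (witness at 5)
  j=5: holds (witness at 7)
  j=6: holds (witness at 7)
Found at j=4 → formula holds.

True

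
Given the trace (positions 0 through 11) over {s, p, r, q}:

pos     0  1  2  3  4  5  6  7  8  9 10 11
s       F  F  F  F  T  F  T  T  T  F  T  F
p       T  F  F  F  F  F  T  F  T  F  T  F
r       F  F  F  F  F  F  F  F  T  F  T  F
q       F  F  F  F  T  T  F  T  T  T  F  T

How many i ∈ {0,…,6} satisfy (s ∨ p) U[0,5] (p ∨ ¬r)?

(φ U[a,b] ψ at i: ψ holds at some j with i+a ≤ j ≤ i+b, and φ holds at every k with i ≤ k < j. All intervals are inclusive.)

7

Evaluate at each i in [0,6]:
  i=0: ✓ (rhs at j=0)
  i=1: ✓ (rhs at j=1)
  i=2: ✓ (rhs at j=2)
  i=3: ✓ (rhs at j=3)
  i=4: ✓ (rhs at j=4)
  i=5: ✓ (rhs at j=5)
  i=6: ✓ (rhs at j=6)
Positions where it holds: {0, 1, 2, 3, 4, 5, 6} → 7.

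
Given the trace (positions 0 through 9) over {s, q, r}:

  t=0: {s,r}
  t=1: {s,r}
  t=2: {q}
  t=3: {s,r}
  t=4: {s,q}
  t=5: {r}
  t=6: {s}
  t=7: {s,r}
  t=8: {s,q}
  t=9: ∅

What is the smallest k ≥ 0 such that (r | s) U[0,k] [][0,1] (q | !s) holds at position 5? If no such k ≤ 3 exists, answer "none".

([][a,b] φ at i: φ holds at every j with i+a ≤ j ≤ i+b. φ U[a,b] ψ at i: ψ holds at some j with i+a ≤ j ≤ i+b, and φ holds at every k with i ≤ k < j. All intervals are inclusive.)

3

Need earliest j ≥ 5 with [][0,1] (q | !s), and (r | s) at every k in [5,j-1].
  j=5: rhs fails.
  j=6: rhs fails.
  j=7: rhs fails.
  j=8: rhs holds; lhs holds on [5,7]. k = 3.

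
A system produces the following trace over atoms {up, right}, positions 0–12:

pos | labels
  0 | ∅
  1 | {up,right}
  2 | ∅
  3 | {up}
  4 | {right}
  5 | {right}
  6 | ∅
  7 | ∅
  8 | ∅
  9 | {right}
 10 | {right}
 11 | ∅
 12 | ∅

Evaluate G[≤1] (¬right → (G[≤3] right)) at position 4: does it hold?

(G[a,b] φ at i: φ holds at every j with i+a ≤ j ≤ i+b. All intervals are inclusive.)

Check (¬right → (G[≤3] right)) at every j in [4,5]:
  j=4: antecedent false → ✓
  j=5: antecedent false → ✓
All positions satisfy it → formula holds.

Holds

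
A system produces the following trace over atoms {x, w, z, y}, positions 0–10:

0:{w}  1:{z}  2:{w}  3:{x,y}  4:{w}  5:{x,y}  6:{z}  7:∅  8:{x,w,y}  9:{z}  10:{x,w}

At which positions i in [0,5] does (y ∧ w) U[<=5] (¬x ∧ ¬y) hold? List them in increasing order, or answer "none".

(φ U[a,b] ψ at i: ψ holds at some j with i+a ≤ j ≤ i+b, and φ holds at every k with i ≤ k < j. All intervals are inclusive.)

0, 1, 2, 4

Evaluate at each i in [0,5]:
  i=0: ✓ (rhs at j=0)
  i=1: ✓ (rhs at j=1)
  i=2: ✓ (rhs at j=2)
  i=3: ✗ (lhs fails at k=3 before rhs at j=4)
  i=4: ✓ (rhs at j=4)
  i=5: ✗ (lhs fails at k=5 before rhs at j=6)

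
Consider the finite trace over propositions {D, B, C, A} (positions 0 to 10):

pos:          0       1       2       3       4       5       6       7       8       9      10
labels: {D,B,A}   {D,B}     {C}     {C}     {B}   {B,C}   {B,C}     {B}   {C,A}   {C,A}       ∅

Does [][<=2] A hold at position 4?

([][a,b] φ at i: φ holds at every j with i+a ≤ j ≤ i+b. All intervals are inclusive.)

No

Check A at every j in [4,6]:
  j=4: false
  j=5: false
  j=6: false
Fails at j=4 → formula fails.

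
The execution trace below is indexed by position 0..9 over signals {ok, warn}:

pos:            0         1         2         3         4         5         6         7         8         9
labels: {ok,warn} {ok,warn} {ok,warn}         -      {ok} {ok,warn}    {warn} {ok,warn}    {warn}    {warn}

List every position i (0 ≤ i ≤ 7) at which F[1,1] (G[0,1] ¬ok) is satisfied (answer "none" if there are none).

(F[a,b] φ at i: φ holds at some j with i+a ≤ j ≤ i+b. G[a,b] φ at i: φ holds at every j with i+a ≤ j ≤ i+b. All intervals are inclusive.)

7

Evaluate at each i in [0,7]:
  i=0: ✗ (none in [1,1])
  i=1: ✗ (none in [2,2])
  i=2: ✗ (none in [3,3])
  i=3: ✗ (none in [4,4])
  i=4: ✗ (none in [5,5])
  i=5: ✗ (none in [6,6])
  i=6: ✗ (none in [7,7])
  i=7: ✓ (witness j=8)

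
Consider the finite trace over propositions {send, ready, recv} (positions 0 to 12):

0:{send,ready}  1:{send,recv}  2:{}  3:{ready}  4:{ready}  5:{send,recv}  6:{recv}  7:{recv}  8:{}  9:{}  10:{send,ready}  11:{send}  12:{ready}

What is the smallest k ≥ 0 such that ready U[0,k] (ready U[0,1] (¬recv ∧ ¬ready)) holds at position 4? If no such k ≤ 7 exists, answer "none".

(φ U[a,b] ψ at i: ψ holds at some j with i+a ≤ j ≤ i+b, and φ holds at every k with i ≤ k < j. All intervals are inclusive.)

none

Need earliest j ≥ 4 with (ready U[0,1] (¬recv ∧ ¬ready)), and ready at every k in [4,j-1].
  j=4: rhs fails.
  j=5: rhs fails.
  j=6: rhs fails.
  j=7: rhs fails.
  j=8: rhs holds but lhs fails at k=5.
  j=9: rhs holds but lhs fails at k=5.
  j=10: rhs holds but lhs fails at k=5.
  j=11: rhs holds but lhs fails at k=5.
No witness within the range → none.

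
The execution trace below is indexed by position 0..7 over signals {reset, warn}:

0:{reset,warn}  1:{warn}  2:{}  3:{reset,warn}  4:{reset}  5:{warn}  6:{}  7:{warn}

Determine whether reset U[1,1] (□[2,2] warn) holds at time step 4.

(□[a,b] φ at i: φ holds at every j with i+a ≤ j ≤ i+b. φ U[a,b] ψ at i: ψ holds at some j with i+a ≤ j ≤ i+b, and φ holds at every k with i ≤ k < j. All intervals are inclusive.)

True

Need some j in [5,5] with □[2,2] warn, and reset at every k in [4,j-1].
  j=5: □[2,2] warn holds; reset holds at every k in [4,4] → satisfied.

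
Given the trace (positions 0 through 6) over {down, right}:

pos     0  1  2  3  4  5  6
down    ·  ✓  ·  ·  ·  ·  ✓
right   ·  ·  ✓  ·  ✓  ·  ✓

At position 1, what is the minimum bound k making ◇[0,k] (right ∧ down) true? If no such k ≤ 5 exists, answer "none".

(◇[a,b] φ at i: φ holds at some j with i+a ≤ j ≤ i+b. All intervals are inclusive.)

Scan j = 1,2,… for (right ∧ down):
  j=1: fails
  j=2: fails
  j=3: fails
  j=4: fails
  j=5: fails
  j=6: holds
First hit at j=6, so smallest k = 6-1 = 5.

5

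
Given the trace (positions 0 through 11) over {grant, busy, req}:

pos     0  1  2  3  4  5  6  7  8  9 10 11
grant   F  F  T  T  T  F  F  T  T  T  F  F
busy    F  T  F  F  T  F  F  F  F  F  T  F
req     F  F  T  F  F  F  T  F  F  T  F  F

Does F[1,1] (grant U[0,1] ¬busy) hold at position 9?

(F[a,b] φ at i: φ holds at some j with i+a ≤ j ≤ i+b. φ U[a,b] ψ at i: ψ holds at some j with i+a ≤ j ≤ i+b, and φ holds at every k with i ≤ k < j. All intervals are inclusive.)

No

Check (grant U[0,1] ¬busy) at each j in [10,10]:
  j=10: fails
No position in the window satisfies it → formula fails.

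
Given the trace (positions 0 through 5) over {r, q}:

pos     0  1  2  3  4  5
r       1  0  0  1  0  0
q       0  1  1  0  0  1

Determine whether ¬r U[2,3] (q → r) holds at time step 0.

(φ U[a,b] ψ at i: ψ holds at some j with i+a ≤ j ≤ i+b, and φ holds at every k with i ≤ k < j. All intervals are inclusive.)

Need some j in [2,3] with (q → r), and ¬r at every k in [0,j-1].
  j=2: (q → r) false.
  j=3: (q → r) holds, but ¬r fails at k=0 → not this j.
No j in the window works → until fails.

No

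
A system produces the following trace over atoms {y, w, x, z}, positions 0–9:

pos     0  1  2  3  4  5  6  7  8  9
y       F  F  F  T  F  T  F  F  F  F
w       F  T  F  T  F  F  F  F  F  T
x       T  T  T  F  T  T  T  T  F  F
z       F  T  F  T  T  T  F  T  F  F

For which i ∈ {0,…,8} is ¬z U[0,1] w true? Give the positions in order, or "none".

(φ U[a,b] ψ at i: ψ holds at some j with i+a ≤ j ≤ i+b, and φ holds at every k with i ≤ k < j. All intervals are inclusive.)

Evaluate at each i in [0,8]:
  i=0: ✓ (rhs at j=1; lhs holds on [0,0])
  i=1: ✓ (rhs at j=1)
  i=2: ✓ (rhs at j=3; lhs holds on [2,2])
  i=3: ✓ (rhs at j=3)
  i=4: ✗ (no rhs in [4,5])
  i=5: ✗ (no rhs in [5,6])
  i=6: ✗ (no rhs in [6,7])
  i=7: ✗ (no rhs in [7,8])
  i=8: ✓ (rhs at j=9; lhs holds on [8,8])

0, 1, 2, 3, 8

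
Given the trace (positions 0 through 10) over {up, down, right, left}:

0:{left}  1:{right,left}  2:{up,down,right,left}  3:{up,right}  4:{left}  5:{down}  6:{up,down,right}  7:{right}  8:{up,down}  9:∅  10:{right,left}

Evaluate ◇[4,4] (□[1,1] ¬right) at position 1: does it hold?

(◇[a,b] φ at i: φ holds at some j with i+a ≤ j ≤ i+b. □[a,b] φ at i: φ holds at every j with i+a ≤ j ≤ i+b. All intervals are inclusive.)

False

Check □[1,1] ¬right at each j in [5,5]:
  j=5: fails at 6
No position in the window satisfies it → formula fails.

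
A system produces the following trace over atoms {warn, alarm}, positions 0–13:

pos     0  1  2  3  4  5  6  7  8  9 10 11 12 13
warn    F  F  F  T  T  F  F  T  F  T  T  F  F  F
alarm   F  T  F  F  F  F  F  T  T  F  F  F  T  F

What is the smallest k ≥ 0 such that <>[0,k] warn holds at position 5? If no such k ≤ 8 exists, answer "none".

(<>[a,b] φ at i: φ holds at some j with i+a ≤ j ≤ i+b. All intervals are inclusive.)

2

Scan j = 5,6,… for warn:
  j=5: fails
  j=6: fails
  j=7: holds
First hit at j=7, so smallest k = 7-5 = 2.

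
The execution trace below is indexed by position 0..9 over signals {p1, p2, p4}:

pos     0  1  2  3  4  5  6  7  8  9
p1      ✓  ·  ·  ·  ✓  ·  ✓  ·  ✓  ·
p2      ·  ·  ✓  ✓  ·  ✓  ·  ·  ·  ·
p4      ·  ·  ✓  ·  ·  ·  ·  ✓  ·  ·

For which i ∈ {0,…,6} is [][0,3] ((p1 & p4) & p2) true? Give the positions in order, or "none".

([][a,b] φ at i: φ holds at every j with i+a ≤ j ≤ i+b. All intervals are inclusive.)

none

Evaluate at each i in [0,6]:
  i=0: ✗ (fails at j=0)
  i=1: ✗ (fails at j=1)
  i=2: ✗ (fails at j=2)
  i=3: ✗ (fails at j=3)
  i=4: ✗ (fails at j=4)
  i=5: ✗ (fails at j=5)
  i=6: ✗ (fails at j=6)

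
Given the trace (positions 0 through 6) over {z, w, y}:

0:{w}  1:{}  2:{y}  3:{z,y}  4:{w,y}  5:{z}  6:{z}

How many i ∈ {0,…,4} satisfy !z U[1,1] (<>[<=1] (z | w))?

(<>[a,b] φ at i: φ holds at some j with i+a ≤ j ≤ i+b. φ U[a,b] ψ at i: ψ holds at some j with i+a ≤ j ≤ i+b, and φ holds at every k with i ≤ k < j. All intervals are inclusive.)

3

Evaluate at each i in [0,4]:
  i=0: ✗ (no rhs in [1,1])
  i=1: ✓ (rhs at j=2; lhs holds on [1,1])
  i=2: ✓ (rhs at j=3; lhs holds on [2,2])
  i=3: ✗ (lhs fails at k=3 before rhs at j=4)
  i=4: ✓ (rhs at j=5; lhs holds on [4,4])
Positions where it holds: {1, 2, 4} → 3.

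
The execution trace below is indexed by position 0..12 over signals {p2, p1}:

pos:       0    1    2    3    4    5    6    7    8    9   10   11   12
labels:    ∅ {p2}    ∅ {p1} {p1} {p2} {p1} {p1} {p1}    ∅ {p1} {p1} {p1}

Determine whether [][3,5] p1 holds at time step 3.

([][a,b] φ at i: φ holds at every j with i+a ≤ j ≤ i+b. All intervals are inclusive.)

Holds

Check p1 at every j in [6,8]:
  j=6: true
  j=7: true
  j=8: true
All positions satisfy it → formula holds.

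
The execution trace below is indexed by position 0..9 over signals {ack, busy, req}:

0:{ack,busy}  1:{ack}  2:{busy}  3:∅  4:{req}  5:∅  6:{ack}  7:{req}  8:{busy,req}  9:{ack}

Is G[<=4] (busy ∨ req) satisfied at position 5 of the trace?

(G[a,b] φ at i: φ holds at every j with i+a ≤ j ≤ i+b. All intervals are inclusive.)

No

Check (busy ∨ req) at every j in [5,9]:
  j=5: false
  j=6: false
  j=7: true
  j=8: true
  j=9: false
Fails at j=5 → formula fails.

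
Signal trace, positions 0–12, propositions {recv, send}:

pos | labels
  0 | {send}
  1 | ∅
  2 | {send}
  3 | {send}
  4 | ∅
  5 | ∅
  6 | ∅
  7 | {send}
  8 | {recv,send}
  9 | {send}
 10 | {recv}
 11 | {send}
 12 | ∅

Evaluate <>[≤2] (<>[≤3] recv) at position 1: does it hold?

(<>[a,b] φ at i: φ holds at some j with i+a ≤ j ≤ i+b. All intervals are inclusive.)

False

Check <>[≤3] recv at each j in [1,3]:
  j=1: fails (none in [1,4])
  j=2: fails (none in [2,5])
  j=3: fails (none in [3,6])
No position in the window satisfies it → formula fails.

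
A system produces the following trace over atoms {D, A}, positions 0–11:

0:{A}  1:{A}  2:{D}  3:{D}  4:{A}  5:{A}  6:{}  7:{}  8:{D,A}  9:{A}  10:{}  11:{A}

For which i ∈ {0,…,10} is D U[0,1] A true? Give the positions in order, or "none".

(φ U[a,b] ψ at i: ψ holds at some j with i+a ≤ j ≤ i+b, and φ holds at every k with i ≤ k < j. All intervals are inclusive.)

0, 1, 3, 4, 5, 8, 9

Evaluate at each i in [0,10]:
  i=0: ✓ (rhs at j=0)
  i=1: ✓ (rhs at j=1)
  i=2: ✗ (no rhs in [2,3])
  i=3: ✓ (rhs at j=4; lhs holds on [3,3])
  i=4: ✓ (rhs at j=4)
  i=5: ✓ (rhs at j=5)
  i=6: ✗ (no rhs in [6,7])
  i=7: ✗ (lhs fails at k=7 before rhs at j=8)
  i=8: ✓ (rhs at j=8)
  i=9: ✓ (rhs at j=9)
  i=10: ✗ (lhs fails at k=10 before rhs at j=11)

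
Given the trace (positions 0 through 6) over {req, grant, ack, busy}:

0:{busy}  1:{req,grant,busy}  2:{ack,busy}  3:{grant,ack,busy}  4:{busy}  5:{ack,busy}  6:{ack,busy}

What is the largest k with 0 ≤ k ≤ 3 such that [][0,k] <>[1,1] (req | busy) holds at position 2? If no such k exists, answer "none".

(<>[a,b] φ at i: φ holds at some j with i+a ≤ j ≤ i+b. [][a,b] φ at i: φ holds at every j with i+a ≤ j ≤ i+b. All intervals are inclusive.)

3

<>[1,1] (req | busy) must hold from j=2 onward; find where it first fails.
  j=2: holds
  j=3: holds
  j=4: holds
  j=5: holds
Holds through j=5; largest k = 3.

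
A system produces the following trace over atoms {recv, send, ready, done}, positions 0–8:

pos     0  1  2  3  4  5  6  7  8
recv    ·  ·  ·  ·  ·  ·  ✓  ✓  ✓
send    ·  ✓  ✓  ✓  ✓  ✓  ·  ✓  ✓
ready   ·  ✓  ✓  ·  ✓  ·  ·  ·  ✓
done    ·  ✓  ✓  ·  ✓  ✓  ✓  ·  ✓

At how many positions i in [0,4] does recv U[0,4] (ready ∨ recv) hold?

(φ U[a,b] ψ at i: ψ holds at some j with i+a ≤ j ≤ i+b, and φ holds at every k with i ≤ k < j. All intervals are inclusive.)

Evaluate at each i in [0,4]:
  i=0: ✗ (lhs fails at k=0 before rhs at j=1)
  i=1: ✓ (rhs at j=1)
  i=2: ✓ (rhs at j=2)
  i=3: ✗ (lhs fails at k=3 before rhs at j=4)
  i=4: ✓ (rhs at j=4)
Positions where it holds: {1, 2, 4} → 3.

3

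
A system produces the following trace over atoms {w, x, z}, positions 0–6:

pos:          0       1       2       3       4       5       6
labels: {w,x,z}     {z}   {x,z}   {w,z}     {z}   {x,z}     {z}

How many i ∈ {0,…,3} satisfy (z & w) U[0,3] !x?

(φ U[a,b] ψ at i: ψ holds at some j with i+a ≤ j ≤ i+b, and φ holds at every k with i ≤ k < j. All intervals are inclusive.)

3

Evaluate at each i in [0,3]:
  i=0: ✓ (rhs at j=1; lhs holds on [0,0])
  i=1: ✓ (rhs at j=1)
  i=2: ✗ (lhs fails at k=2 before rhs at j=3)
  i=3: ✓ (rhs at j=3)
Positions where it holds: {0, 1, 3} → 3.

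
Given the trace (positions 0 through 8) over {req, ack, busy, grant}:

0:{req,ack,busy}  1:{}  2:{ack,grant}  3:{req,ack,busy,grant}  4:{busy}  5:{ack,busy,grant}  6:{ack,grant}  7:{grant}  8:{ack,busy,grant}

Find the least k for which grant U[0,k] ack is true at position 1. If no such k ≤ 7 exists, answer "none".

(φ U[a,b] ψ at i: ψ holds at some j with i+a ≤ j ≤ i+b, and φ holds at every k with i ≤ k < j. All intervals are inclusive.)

none

Need earliest j ≥ 1 with ack, and grant at every k in [1,j-1].
  j=1: rhs fails.
  j=2: rhs holds but lhs fails at k=1.
  j=3: rhs holds but lhs fails at k=1.
  j=4: rhs fails.
  j=5: rhs holds but lhs fails at k=1.
  j=6: rhs holds but lhs fails at k=1.
  j=7: rhs fails.
  j=8: rhs holds but lhs fails at k=1.
No witness within the range → none.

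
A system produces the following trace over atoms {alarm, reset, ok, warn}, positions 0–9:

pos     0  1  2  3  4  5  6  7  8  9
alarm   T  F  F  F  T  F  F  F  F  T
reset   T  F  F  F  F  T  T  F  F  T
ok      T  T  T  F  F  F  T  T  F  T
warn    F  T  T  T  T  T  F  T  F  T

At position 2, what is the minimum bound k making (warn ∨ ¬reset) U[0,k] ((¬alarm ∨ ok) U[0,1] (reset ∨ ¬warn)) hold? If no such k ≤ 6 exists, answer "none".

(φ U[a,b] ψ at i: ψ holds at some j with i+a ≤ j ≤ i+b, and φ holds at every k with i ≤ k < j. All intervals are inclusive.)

Need earliest j ≥ 2 with ((¬alarm ∨ ok) U[0,1] (reset ∨ ¬warn)), and (warn ∨ ¬reset) at every k in [2,j-1].
  j=2: rhs fails.
  j=3: rhs fails.
  j=4: rhs fails.
  j=5: rhs holds; lhs holds on [2,4]. k = 3.

3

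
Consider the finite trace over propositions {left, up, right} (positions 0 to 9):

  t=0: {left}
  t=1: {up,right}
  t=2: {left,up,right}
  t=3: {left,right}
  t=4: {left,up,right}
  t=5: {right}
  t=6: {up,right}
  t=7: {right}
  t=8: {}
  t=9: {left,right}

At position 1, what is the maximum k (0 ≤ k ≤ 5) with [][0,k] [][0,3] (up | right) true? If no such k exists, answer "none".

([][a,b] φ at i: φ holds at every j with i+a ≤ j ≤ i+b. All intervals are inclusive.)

3

[][0,3] (up | right) must hold from j=1 onward; find where it first fails.
  j=1: holds
  j=2: holds
  j=3: holds
  j=4: holds
  j=5: fails
Holds on [1,4], so largest k = 3.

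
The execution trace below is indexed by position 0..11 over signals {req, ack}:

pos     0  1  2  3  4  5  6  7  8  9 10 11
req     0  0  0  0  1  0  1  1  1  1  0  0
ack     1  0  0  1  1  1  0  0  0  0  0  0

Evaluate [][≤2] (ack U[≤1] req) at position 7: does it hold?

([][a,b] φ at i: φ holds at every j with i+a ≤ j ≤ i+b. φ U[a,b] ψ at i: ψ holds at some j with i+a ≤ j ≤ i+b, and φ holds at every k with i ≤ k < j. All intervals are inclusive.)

Check (ack U[≤1] req) at every j in [7,9]:
  j=7: holds
  j=8: holds
  j=9: holds
All positions satisfy it → formula holds.

True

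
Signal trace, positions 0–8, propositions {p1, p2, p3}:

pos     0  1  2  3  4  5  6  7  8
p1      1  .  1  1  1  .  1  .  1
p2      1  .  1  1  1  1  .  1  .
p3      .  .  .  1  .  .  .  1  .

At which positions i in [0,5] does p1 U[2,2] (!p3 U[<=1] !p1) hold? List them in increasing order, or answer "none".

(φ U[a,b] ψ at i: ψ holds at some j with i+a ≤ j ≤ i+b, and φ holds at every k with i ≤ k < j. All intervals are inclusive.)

Evaluate at each i in [0,5]:
  i=0: ✗ (no rhs in [2,2])
  i=1: ✗ (no rhs in [3,3])
  i=2: ✓ (rhs at j=4; lhs holds on [2,3])
  i=3: ✓ (rhs at j=5; lhs holds on [3,4])
  i=4: ✗ (lhs fails at k=5 before rhs at j=6)
  i=5: ✗ (lhs fails at k=5 before rhs at j=7)

2, 3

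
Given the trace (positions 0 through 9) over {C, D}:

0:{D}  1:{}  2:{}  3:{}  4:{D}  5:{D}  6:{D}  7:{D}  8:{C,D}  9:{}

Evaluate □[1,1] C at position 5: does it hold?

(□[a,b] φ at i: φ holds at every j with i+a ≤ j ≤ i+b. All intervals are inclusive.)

Check C at every j in [6,6]:
  j=6: false
Fails at j=6 → formula fails.

No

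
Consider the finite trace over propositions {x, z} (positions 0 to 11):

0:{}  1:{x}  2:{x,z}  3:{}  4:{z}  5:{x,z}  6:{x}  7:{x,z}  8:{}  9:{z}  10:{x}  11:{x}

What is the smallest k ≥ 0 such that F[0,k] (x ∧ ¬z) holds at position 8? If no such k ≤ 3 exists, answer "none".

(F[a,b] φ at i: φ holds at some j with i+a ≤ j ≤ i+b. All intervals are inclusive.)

Scan j = 8,9,… for (x ∧ ¬z):
  j=8: fails
  j=9: fails
  j=10: holds
First hit at j=10, so smallest k = 10-8 = 2.

2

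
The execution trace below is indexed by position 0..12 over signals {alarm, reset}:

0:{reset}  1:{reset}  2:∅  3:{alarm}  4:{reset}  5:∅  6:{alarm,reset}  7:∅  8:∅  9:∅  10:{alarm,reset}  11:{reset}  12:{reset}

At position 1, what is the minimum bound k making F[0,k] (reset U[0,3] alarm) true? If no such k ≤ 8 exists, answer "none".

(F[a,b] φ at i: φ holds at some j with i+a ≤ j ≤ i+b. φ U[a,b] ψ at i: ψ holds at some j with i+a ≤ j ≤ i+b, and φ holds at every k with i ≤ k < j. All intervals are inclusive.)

2

Scan j = 1,2,… for (reset U[0,3] alarm):
  j=1: fails
  j=2: fails
  j=3: holds
First hit at j=3, so smallest k = 3-1 = 2.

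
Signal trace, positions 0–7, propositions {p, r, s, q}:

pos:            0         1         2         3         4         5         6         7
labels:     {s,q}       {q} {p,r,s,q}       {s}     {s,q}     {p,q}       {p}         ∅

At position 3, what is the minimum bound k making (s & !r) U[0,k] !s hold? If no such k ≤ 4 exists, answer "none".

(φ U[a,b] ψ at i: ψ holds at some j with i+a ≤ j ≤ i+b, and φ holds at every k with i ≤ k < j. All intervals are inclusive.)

2

Need earliest j ≥ 3 with !s, and (s & !r) at every k in [3,j-1].
  j=3: rhs fails.
  j=4: rhs fails.
  j=5: rhs holds; lhs holds on [3,4]. k = 2.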